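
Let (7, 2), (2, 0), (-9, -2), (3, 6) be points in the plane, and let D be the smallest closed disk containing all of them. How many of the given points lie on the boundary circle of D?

A smallest enclosing disk is always determined by at most three of the input points on its boundary.
The farthest pair is (7, 2)–(-9, -2) with squared distance 272. The circle on this segment as diameter has centre (-1, 0) and r² = 272/4 = 68.
Check (2, 0): distance² to centre = 9 ≤ 68, so it lies inside.
All remaining points lie in this disk, and no smaller disk contains both endpoints, so this is the minimum enclosing circle.
The points at distance exactly r from the centre are (7, 2), (-9, -2) — 2 points.

2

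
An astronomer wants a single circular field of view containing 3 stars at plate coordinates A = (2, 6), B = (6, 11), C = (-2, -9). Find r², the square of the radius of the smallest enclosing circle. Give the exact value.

116

Side lengths²: AB² = 41, AC² = 241, BC² = 464.
Since BC² = 464 ≥ 241 + 41 = 282, the angle opposite BC is not acute, so the smallest enclosing circle has BC as diameter.
Centre = midpoint of BC = (2, 1), r² = 464/4 = 116.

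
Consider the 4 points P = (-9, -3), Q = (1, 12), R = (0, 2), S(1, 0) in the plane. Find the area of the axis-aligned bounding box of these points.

x ranges over [-9, 1], width 10.
y ranges over [-3, 12], height 15.
Area = 10 × 15 = 150.

150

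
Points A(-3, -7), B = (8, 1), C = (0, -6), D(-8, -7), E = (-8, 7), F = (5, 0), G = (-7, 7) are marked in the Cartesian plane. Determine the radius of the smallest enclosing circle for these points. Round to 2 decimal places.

9.55

The minimum enclosing circle is determined by three boundary points: B, D, E.
Their circumcentre is (-1.5, 0) with r² = 91.25.
The farthest remaining point G is at distance² 79.25 ≤ 91.25.
r = √(91.25) ≈ 9.55.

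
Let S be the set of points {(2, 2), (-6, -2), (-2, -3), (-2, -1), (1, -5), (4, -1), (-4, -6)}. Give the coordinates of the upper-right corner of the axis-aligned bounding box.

x-range [-6, 4], y-range [-6, 2].
The upper-right corner is (4, 2).

(4, 2)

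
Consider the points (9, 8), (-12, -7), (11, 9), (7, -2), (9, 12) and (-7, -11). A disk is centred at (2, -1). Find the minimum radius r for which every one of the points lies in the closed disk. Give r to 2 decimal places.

The required radius is the distance from (2, -1) to the farthest point.
Squared distances: 130, 232, 181, 26, 218, 181.
Maximum is 232, attained at (-12, -7).
r = √232 ≈ 15.23.

15.23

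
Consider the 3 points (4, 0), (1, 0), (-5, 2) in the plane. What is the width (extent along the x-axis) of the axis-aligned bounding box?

9

max x = 4, min x = -5, so width = 9.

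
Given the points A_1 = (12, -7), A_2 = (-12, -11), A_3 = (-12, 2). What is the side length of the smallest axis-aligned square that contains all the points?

24

The bounding box has width 24 and height 13.
An axis-aligned square enclosing the set must have side ≥ max(width, height).
So the minimum side is max(24, 13) = 24.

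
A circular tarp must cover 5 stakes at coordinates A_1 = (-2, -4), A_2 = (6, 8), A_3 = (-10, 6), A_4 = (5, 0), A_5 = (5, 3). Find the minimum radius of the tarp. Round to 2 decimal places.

8.46

A smallest enclosing disk is always determined by at most three of the input points on its boundary.
The minimum enclosing circle is determined by three boundary points: A_1, A_2, A_3.
Their circumcentre is (-37/22, 49/11) with r² = 34645/484.
The farthest remaining point A_4 is at distance² 31213/484 ≤ 34645/484.
r = √(34645/484) ≈ 8.46.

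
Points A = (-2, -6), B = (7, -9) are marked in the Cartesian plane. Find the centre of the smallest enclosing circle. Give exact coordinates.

The smallest circle enclosing two points has them as diameter endpoints.
Centre = midpoint = (2.5, -7.5); r² = |AB|²/4 = 90/4 = 22.5.
Centre = (2.5, -7.5).

(2.5, -7.5)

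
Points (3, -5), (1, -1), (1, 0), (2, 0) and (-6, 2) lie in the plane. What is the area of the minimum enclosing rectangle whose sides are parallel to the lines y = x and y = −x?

48

In coordinates u = x + y, v = x − y the rectangle is axis-aligned; the map (x,y)→(u,v) scales areas by 2.
u-values: -2, 0, 1, 2, -4; range = 2 − (-4) = 6.
v-values: 8, 2, 1, 2, -8; range = 8 − (-8) = 16.
Area = (6 × 16) / 2 = 48.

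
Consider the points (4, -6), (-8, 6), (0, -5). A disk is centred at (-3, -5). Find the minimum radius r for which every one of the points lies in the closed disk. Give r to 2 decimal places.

The required radius is the distance from (-3, -5) to the farthest point.
Squared distances: 50, 146, 9.
Maximum is 146, attained at (-8, 6).
r = √146 ≈ 12.08.

12.08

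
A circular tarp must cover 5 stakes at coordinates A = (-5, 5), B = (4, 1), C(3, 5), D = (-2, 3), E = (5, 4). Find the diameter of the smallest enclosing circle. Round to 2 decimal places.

The minimum enclosing circle of a finite set is fixed by two of the points (as a diameter) or three (as a circumcircle).
The minimum enclosing circle is determined by three boundary points: A, B, E.
Their circumcentre is (-3/62, 249/62) with r² = 48985/1922.
The farthest remaining point C is at distance² 19721/1922 ≤ 48985/1922.
Diameter = 2r = 2√(48985/1922) ≈ 10.10.

10.10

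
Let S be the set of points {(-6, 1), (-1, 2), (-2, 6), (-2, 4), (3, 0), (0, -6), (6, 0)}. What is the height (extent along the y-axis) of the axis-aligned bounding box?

12

max y = 6, min y = -6, so height = 12.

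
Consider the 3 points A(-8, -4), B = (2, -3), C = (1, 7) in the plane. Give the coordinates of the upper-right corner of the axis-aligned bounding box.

x-range [-8, 2], y-range [-4, 7].
The upper-right corner is (2, 7).

(2, 7)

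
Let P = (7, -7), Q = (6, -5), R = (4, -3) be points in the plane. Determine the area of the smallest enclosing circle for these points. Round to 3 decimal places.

19.635

Side lengths²: PQ² = 5, PR² = 25, QR² = 8.
Since PR² = 25 ≥ 8 + 5 = 13, the angle opposite PR is not acute, so the smallest enclosing circle has PR as diameter.
Centre = midpoint of PR = (5.5, -5), r² = 25/4 = 6.25.
Area = π·r² = π·6.25 ≈ 19.635.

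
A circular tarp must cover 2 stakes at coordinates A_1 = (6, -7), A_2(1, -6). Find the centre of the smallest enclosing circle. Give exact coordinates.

The smallest circle enclosing two points has them as diameter endpoints.
Centre = midpoint = (3.5, -6.5); r² = |A_1A_2|²/4 = 26/4 = 6.5.
Centre = (3.5, -6.5).

(3.5, -6.5)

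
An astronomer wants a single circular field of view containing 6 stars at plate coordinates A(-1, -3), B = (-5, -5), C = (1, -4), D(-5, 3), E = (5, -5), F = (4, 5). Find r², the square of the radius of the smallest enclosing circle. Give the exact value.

By Welzl's lemma the MEC is supported by two points (diametrically opposite) or three points (on a circumcircle).
The minimum enclosing circle is determined by three boundary points: B, E, F.
Their circumcentre is (0, -0.45) with r² = 45.7025.
The farthest remaining point D is at distance² 36.9025 ≤ 45.7025.

45.7025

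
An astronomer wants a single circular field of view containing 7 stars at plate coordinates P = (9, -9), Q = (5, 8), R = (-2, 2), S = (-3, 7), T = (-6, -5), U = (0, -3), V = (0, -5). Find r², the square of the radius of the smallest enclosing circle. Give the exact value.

By Welzl's lemma the MEC is supported by two points (diametrically opposite) or three points (on a circumcircle).
The farthest pair is P–S with squared distance 400. The circle on this segment as diameter has centre (3, -1) and r² = 400/4 = 100.
Check Q: distance² to centre = 85 ≤ 100, so it lies inside.
All remaining points lie in this disk, and no smaller disk contains both endpoints, so this is the minimum enclosing circle.

100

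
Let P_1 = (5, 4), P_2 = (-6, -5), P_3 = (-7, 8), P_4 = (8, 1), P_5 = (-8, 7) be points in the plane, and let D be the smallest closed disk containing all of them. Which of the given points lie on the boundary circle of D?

P_2, P_4, P_5

The minimum enclosing circle is determined by three boundary points: P_2, P_4, P_5.
Their circumcentre is (-11/15, 92/45) with r² = 156658/2025.
The farthest remaining point P_3 is at distance² 151348/2025 ≤ 156658/2025.
The points at distance exactly r from the centre are P_2, P_4, P_5 — 3 points.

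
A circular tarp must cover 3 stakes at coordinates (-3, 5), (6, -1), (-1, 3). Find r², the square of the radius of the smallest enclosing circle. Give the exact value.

29.25

Call the three points A, B, C in the order given.
Side lengths²: AB² = 117, AC² = 8, BC² = 65.
Since AB² = 117 ≥ 65 + 8 = 73, the angle opposite AB is not acute, so the smallest enclosing circle has AB as diameter.
Centre = midpoint of AB = (1.5, 2), r² = 117/4 = 29.25.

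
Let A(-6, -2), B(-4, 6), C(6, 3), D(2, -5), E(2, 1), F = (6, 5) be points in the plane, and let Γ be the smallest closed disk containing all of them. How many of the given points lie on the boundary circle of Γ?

The farthest pair is A–F with squared distance 193. The circle on this segment as diameter has centre (0, 1.5) and r² = 193/4 = 48.25.
Check B: distance² to centre = 36.25 ≤ 48.25, so it lies inside.
All remaining points lie in this disk, and no smaller disk contains both endpoints, so this is the minimum enclosing circle.
The points at distance exactly r from the centre are A, F — 2 points.

2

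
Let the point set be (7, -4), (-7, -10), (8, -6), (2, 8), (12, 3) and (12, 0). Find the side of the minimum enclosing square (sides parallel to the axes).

The bounding box has width 19 and height 18.
An axis-aligned square enclosing the set must have side ≥ max(width, height).
So the minimum side is max(19, 18) = 19.

19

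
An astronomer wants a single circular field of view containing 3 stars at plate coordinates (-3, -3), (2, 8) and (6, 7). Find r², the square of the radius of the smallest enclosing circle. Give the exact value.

45.25

Call the three points A, B, C in the order given.
Side lengths²: AB² = 146, AC² = 181, BC² = 17.
Since AC² = 181 ≥ 146 + 17 = 163, the angle opposite AC is not acute, so the smallest enclosing circle has AC as diameter.
Centre = midpoint of AC = (1.5, 2), r² = 181/4 = 45.25.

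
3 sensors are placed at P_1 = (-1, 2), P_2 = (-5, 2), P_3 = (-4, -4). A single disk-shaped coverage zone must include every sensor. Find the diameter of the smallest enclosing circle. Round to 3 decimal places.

Side lengths²: P_1P_2² = 16, P_1P_3² = 45, P_2P_3² = 37.
Since P_1P_3² = 45 < 37 + 16 = 53, the triangle is acute, so the smallest enclosing circle is the circumcircle.
Circumcentre = (-3, -0.75), r² = 11.5625.
Diameter = 2r = 2√(11.5625) ≈ 6.801.

6.801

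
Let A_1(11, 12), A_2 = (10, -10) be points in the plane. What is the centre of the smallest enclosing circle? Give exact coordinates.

(10.5, 1)

The smallest circle enclosing two points has them as diameter endpoints.
Centre = midpoint = (10.5, 1); r² = |A_1A_2|²/4 = 485/4 = 121.25.
Centre = (10.5, 1).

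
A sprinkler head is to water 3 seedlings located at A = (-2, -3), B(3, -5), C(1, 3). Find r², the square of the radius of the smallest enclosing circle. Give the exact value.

Side lengths²: AB² = 29, AC² = 45, BC² = 68.
Since BC² = 68 < 45 + 29 = 74, the triangle is acute, so the smallest enclosing circle is the circumcircle.
Circumcentre = (5/3, -13/12), r² = 2465/144.

2465/144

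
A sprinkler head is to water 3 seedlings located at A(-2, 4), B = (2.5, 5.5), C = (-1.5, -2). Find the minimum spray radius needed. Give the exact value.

4.25

Side lengths²: AB² = 22.5, AC² = 36.25, BC² = 72.25.
Since BC² = 72.25 ≥ 36.25 + 22.5 = 58.75, the angle opposite BC is not acute, so the smallest enclosing circle has BC as diameter.
Centre = midpoint of BC = (0.5, 1.75), r² = 72.25/4 = 18.0625.
r = √(18.0625) = 4.25.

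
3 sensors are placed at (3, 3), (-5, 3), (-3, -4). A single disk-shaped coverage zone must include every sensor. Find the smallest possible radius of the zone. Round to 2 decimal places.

Call the three points A, B, C in the order given.
Side lengths²: AB² = 64, AC² = 85, BC² = 53.
Since AC² = 85 < 64 + 53 = 117, the triangle is acute, so the smallest enclosing circle is the circumcircle.
Circumcentre = (-1, 5/14), r² = 4505/196.
r = √(4505/196) ≈ 4.79.

4.79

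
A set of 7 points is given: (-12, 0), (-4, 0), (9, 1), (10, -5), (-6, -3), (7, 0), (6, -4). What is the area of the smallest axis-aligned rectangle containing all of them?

132

x ranges over [-12, 10], width 22.
y ranges over [-5, 1], height 6.
Area = 22 × 6 = 132.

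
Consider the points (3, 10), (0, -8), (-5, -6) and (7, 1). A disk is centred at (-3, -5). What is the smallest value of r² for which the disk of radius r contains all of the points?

261

The required radius is the distance from (-3, -5) to the farthest point.
Squared distances: 261, 18, 5, 136.
Maximum is 261, attained at (3, 10).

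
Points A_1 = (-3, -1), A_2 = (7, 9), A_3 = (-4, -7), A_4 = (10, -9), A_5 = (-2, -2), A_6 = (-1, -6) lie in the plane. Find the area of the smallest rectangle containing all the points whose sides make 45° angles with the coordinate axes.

In coordinates u = x + y, v = x − y the rectangle is axis-aligned; the map (x,y)→(u,v) scales areas by 2.
u-values: -4, 16, -11, 1, -4, -7; range = 16 − (-11) = 27.
v-values: -2, -2, 3, 19, 0, 5; range = 19 − (-2) = 21.
Area = (27 × 21) / 2 = 283.5.

283.5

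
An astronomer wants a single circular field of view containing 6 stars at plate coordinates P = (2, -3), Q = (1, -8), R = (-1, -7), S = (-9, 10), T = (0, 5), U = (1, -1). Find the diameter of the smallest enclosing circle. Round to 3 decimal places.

The farthest pair is Q–S with squared distance 424. The circle on this segment as diameter has centre (-4, 1) and r² = 424/4 = 106.
Check P: distance² to centre = 52 ≤ 106, so it lies inside.
All remaining points lie in this disk, and no smaller disk contains both endpoints, so this is the minimum enclosing circle.
Diameter = 2r = 2√106 ≈ 20.591.

20.591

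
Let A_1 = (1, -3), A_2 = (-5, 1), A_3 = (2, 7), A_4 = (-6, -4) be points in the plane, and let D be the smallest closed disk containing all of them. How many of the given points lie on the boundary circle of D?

2

A smallest enclosing disk is always determined by at most three of the input points on its boundary.
The farthest pair is A_3–A_4 with squared distance 185. The circle on this segment as diameter has centre (-2, 1.5) and r² = 185/4 = 46.25.
Check A_1: distance² to centre = 29.25 ≤ 46.25, so it lies inside.
All remaining points lie in this disk, and no smaller disk contains both endpoints, so this is the minimum enclosing circle.
The points at distance exactly r from the centre are A_3, A_4 — 2 points.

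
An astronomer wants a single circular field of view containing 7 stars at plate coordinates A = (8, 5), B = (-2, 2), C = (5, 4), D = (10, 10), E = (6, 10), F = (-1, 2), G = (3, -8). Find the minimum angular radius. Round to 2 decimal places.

9.66

By Welzl's lemma the MEC is supported by two points (diametrically opposite) or three points (on a circumcircle).
The farthest pair is D–G with squared distance 373. The circle on this segment as diameter has centre (6.5, 1) and r² = 373/4 = 93.25.
Check A: distance² to centre = 18.25 ≤ 93.25, so it lies inside.
All remaining points lie in this disk, and no smaller disk contains both endpoints, so this is the minimum enclosing circle.
r = √(93.25) ≈ 9.66.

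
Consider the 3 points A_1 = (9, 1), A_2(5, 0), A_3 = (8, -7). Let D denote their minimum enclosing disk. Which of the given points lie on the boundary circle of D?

Side lengths²: A_1A_2² = 17, A_1A_3² = 65, A_2A_3² = 58.
Since A_1A_3² = 65 < 58 + 17 = 75, the triangle is acute, so the smallest enclosing circle is the circumcircle.
Circumcentre = (487/62, -181/62), r² = 32045/1922.
The points at distance exactly r from the centre are A_1, A_2, A_3 — 3 points.

A_1, A_2, A_3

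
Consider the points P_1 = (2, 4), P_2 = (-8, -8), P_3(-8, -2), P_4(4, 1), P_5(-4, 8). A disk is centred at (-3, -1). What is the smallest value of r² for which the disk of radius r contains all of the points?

82

The required radius is the distance from (-3, -1) to the farthest point.
Squared distances: 50, 74, 26, 53, 82.
Maximum is 82, attained at P_5.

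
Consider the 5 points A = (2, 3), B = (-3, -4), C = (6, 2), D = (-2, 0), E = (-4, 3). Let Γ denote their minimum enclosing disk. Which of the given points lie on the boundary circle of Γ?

B, C, E

By Welzl's lemma the MEC is supported by two points (diametrically opposite) or three points (on a circumcircle).
The minimum enclosing circle is determined by three boundary points: B, C, E.
Their circumcentre is (35/46, 5/46) with r² = 32825/1058.
The farthest remaining point A is at distance² 10469/1058 ≤ 32825/1058.
The points at distance exactly r from the centre are B, C, E — 3 points.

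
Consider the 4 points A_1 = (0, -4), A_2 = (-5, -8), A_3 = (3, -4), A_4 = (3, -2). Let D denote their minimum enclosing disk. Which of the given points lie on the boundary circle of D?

A_2, A_4

A smallest enclosing disk is always determined by at most three of the input points on its boundary.
The farthest pair is A_2–A_4 with squared distance 100. The circle on this segment as diameter has centre (-1, -5) and r² = 100/4 = 25.
Check A_1: distance² to centre = 2 ≤ 25, so it lies inside.
All remaining points lie in this disk, and no smaller disk contains both endpoints, so this is the minimum enclosing circle.
The points at distance exactly r from the centre are A_2, A_4 — 2 points.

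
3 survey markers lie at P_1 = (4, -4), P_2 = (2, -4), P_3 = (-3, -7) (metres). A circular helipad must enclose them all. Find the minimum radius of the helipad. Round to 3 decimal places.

Side lengths²: P_1P_2² = 4, P_1P_3² = 58, P_2P_3² = 34.
Since P_1P_3² = 58 ≥ 34 + 4 = 38, the angle opposite P_1P_3 is not acute, so the smallest enclosing circle has P_1P_3 as diameter.
Centre = midpoint of P_1P_3 = (0.5, -5.5), r² = 58/4 = 14.5.
r = √(14.5) ≈ 3.808.

3.808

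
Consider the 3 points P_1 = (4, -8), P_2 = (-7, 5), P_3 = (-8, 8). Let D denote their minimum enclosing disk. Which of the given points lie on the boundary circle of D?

P_1, P_3

Side lengths²: P_1P_2² = 290, P_1P_3² = 400, P_2P_3² = 10.
Since P_1P_3² = 400 ≥ 290 + 10 = 300, the angle opposite P_1P_3 is not acute, so the smallest enclosing circle has P_1P_3 as diameter.
Centre = midpoint of P_1P_3 = (-2, 0), r² = 400/4 = 100.
The points at distance exactly r from the centre are P_1, P_3 — 2 points.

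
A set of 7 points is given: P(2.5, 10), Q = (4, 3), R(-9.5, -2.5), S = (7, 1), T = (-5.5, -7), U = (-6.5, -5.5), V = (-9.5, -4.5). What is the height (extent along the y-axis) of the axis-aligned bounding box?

max y = 10, min y = -7, so height = 17.

17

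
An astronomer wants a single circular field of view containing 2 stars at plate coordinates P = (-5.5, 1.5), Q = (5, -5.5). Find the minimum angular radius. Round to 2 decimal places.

6.31

The smallest circle enclosing two points has them as diameter endpoints.
Centre = midpoint = (-0.25, -2); r² = |PQ|²/4 = 159.25/4 = 39.8125.
r = √(39.8125) ≈ 6.31.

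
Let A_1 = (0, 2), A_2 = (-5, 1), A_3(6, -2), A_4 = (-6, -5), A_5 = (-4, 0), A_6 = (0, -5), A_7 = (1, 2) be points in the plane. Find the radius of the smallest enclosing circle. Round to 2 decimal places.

6.22

By Welzl's lemma the MEC is supported by two points (diametrically opposite) or three points (on a circumcircle).
The minimum enclosing circle is determined by three boundary points: A_2, A_3, A_4.
Their circumcentre is (-7/46, -133/46) with r² = 40885/1058.
The farthest remaining point A_7 is at distance² 26717/1058 ≤ 40885/1058.
r = √(40885/1058) ≈ 6.22.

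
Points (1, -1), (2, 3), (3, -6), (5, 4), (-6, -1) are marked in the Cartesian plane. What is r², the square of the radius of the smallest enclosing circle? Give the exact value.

40.2376

The minimum enclosing circle of a finite set is fixed by two of the points (as a diameter) or three (as a circumcircle).
The minimum enclosing circle is determined by three boundary points: (3, -6), (5, 4), (-6, -1).
Their circumcentre is (0.3, -0.26) with r² = 40.2376.
The farthest remaining point (2, 3) is at distance² 13.5176 ≤ 40.2376.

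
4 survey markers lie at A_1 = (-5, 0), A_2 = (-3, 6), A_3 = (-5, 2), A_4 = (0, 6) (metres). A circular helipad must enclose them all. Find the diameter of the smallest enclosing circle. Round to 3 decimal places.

The farthest pair is A_1–A_4 with squared distance 61. The circle on this segment as diameter has centre (-2.5, 3) and r² = 61/4 = 15.25.
Check A_2: distance² to centre = 9.25 ≤ 15.25, so it lies inside.
All remaining points lie in this disk, and no smaller disk contains both endpoints, so this is the minimum enclosing circle.
Diameter = 2r = 2√(15.25) ≈ 7.810.

7.810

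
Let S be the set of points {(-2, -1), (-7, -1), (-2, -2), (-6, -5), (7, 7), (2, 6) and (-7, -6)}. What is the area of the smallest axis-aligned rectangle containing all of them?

x ranges over [-7, 7], width 14.
y ranges over [-6, 7], height 13.
Area = 14 × 13 = 182.

182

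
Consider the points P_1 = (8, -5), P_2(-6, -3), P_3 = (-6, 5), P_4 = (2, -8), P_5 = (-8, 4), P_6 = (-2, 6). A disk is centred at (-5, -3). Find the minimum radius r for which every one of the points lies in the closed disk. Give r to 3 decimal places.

13.153

The required radius is the distance from (-5, -3) to the farthest point.
Squared distances: 173, 1, 65, 74, 58, 90.
Maximum is 173, attained at P_1.
r = √173 ≈ 13.153.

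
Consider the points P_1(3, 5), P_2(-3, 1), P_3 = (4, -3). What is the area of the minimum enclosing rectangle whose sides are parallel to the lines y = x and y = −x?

In coordinates u = x + y, v = x − y the rectangle is axis-aligned; the map (x,y)→(u,v) scales areas by 2.
u-values: 8, -2, 1; range = 8 − (-2) = 10.
v-values: -2, -4, 7; range = 7 − (-4) = 11.
Area = (10 × 11) / 2 = 55.

55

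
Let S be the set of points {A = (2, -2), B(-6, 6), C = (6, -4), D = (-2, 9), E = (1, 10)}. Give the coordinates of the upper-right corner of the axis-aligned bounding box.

(6, 10)

x-range [-6, 6], y-range [-4, 10].
The upper-right corner is (6, 10).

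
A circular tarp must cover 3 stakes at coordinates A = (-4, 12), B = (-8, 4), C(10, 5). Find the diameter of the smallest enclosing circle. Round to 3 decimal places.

18.028

Side lengths²: AB² = 80, AC² = 245, BC² = 325.
Since BC² = 325 ≥ 245 + 80 = 325, the angle opposite BC is not acute, so the smallest enclosing circle has BC as diameter.
Centre = midpoint of BC = (1, 4.5), r² = 325/4 = 81.25.
Diameter = 2r = 2√(81.25) ≈ 18.028.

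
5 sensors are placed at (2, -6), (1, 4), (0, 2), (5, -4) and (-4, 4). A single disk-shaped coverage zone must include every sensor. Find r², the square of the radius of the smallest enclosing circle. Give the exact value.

32045/882

By Welzl's lemma the MEC is supported by two points (diametrically opposite) or three points (on a circumcircle).
The minimum enclosing circle is determined by three boundary points: (2, -6), (5, -4), (-4, 4).
Their circumcentre is (13/42, -3/14) with r² = 32045/882.
The farthest remaining point (1, 4) is at distance² 16085/882 ≤ 32045/882.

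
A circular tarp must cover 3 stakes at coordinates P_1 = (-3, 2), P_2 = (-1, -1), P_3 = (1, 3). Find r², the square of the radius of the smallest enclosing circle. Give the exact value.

1105/196

Side lengths²: P_1P_2² = 13, P_1P_3² = 17, P_2P_3² = 20.
Since P_2P_3² = 20 < 17 + 13 = 30, the triangle is acute, so the smallest enclosing circle is the circumcircle.
Circumcentre = (-5/7, 19/14), r² = 1105/196.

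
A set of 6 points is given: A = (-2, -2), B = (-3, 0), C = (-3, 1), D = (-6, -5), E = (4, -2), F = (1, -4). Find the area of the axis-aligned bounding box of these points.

60

x ranges over [-6, 4], width 10.
y ranges over [-5, 1], height 6.
Area = 10 × 6 = 60.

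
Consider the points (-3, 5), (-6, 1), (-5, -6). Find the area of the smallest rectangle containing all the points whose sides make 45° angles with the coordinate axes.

58.5

In coordinates u = x + y, v = x − y the rectangle is axis-aligned; the map (x,y)→(u,v) scales areas by 2.
u-values: 2, -5, -11; range = 2 − (-11) = 13.
v-values: -8, -7, 1; range = 1 − (-8) = 9.
Area = (13 × 9) / 2 = 58.5.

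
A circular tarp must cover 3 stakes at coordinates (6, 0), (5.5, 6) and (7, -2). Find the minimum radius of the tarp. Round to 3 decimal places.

4.070

Call the three points A, B, C in the order given.
Side lengths²: AB² = 36.25, AC² = 5, BC² = 66.25.
Since BC² = 66.25 ≥ 36.25 + 5 = 41.25, the angle opposite BC is not acute, so the smallest enclosing circle has BC as diameter.
Centre = midpoint of BC = (6.25, 2), r² = 66.25/4 = 16.5625.
r = √(16.5625) ≈ 4.070.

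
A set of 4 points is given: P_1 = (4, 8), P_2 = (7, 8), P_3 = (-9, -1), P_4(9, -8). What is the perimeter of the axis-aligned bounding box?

68

Width = max x − min x = 9 − (-9) = 18.
Height = max y − min y = 8 − (-8) = 16.
Perimeter = 2(18 + 16) = 68.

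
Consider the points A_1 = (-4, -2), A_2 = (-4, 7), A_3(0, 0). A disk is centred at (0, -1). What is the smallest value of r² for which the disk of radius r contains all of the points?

80

The required radius is the distance from (0, -1) to the farthest point.
Squared distances: 17, 80, 1.
Maximum is 80, attained at A_2.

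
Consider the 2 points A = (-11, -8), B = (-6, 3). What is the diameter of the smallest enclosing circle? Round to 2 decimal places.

The smallest circle enclosing two points has them as diameter endpoints.
Centre = midpoint = (-8.5, -2.5); r² = |AB|²/4 = 146/4 = 36.5.
Diameter = 2r = 2√(36.5) ≈ 12.08.

12.08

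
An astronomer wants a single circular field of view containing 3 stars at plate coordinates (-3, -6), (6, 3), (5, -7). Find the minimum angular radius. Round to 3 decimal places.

Call the three points A, B, C in the order given.
Side lengths²: AB² = 162, AC² = 65, BC² = 101.
Since AB² = 162 < 101 + 65 = 166, the triangle is acute, so the smallest enclosing circle is the circumcircle.
Circumcentre = (29/18, -29/18), r² = 6565/162.
r = √(6565/162) ≈ 6.366.

6.366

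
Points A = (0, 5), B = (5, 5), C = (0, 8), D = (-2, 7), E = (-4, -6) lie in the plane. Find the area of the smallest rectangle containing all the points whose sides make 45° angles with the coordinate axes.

110

In coordinates u = x + y, v = x − y the rectangle is axis-aligned; the map (x,y)→(u,v) scales areas by 2.
u-values: 5, 10, 8, 5, -10; range = 10 − (-10) = 20.
v-values: -5, 0, -8, -9, 2; range = 2 − (-9) = 11.
Area = (20 × 11) / 2 = 110.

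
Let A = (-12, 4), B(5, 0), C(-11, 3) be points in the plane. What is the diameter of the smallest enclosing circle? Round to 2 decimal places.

17.46

Side lengths²: AB² = 305, AC² = 2, BC² = 265.
Since AB² = 305 ≥ 265 + 2 = 267, the angle opposite AB is not acute, so the smallest enclosing circle has AB as diameter.
Centre = midpoint of AB = (-3.5, 2), r² = 305/4 = 76.25.
Diameter = 2r = 2√(76.25) ≈ 17.46.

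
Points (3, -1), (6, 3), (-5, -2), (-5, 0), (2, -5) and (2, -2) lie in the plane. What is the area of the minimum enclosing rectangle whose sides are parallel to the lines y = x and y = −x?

In coordinates u = x + y, v = x − y the rectangle is axis-aligned; the map (x,y)→(u,v) scales areas by 2.
u-values: 2, 9, -7, -5, -3, 0; range = 9 − (-7) = 16.
v-values: 4, 3, -3, -5, 7, 4; range = 7 − (-5) = 12.
Area = (16 × 12) / 2 = 96.

96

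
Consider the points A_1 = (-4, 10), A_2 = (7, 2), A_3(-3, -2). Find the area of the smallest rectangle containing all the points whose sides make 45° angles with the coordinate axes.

133

In coordinates u = x + y, v = x − y the rectangle is axis-aligned; the map (x,y)→(u,v) scales areas by 2.
u-values: 6, 9, -5; range = 9 − (-5) = 14.
v-values: -14, 5, -1; range = 5 − (-14) = 19.
Area = (14 × 19) / 2 = 133.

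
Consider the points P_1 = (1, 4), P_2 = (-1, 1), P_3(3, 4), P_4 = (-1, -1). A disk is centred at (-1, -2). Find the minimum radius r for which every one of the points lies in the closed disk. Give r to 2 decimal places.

The required radius is the distance from (-1, -2) to the farthest point.
Squared distances: 40, 9, 52, 1.
Maximum is 52, attained at P_3.
r = √52 ≈ 7.21.

7.21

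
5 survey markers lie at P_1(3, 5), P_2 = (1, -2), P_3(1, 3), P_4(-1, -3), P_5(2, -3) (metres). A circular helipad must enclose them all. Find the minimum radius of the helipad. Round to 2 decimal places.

4.47

The minimum enclosing circle of a finite set is fixed by two of the points (as a diameter) or three (as a circumcircle).
The farthest pair is P_1–P_4 with squared distance 80. The circle on this segment as diameter has centre (1, 1) and r² = 80/4 = 20.
Check P_2: distance² to centre = 9 ≤ 20, so it lies inside.
All remaining points lie in this disk, and no smaller disk contains both endpoints, so this is the minimum enclosing circle.
r = √20 ≈ 4.47.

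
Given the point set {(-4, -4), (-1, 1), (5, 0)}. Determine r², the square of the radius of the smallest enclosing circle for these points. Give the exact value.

Call the three points A, B, C in the order given.
Side lengths²: AB² = 34, AC² = 97, BC² = 37.
Since AC² = 97 ≥ 37 + 34 = 71, the angle opposite AC is not acute, so the smallest enclosing circle has AC as diameter.
Centre = midpoint of AC = (0.5, -2), r² = 97/4 = 24.25.

24.25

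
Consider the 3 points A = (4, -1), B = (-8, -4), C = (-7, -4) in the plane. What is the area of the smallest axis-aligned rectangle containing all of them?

36

x ranges over [-8, 4], width 12.
y ranges over [-4, -1], height 3.
Area = 12 × 3 = 36.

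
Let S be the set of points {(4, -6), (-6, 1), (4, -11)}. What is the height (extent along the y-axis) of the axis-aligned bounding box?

12

max y = 1, min y = -11, so height = 12.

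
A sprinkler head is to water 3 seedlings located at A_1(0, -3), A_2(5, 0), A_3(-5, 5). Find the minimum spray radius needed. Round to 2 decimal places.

Side lengths²: A_1A_2² = 34, A_1A_3² = 89, A_2A_3² = 125.
Since A_2A_3² = 125 ≥ 89 + 34 = 123, the angle opposite A_2A_3 is not acute, so the smallest enclosing circle has A_2A_3 as diameter.
Centre = midpoint of A_2A_3 = (0, 2.5), r² = 125/4 = 31.25.
r = √(31.25) ≈ 5.59.

5.59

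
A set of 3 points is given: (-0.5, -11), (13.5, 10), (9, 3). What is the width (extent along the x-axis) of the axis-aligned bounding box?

max x = 13.5, min x = -0.5, so width = 14.

14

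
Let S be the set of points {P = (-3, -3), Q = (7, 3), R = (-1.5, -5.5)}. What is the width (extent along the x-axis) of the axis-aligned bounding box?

max x = 7, min x = -3, so width = 10.

10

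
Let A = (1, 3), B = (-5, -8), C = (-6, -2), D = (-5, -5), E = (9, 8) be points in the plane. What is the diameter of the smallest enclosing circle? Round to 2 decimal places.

21.26

By Welzl's lemma the MEC is supported by two points (diametrically opposite) or three points (on a circumcircle).
The farthest pair is B–E with squared distance 452. The circle on this segment as diameter has centre (2, 0) and r² = 452/4 = 113.
Check A: distance² to centre = 10 ≤ 113, so it lies inside.
All remaining points lie in this disk, and no smaller disk contains both endpoints, so this is the minimum enclosing circle.
Diameter = 2r = 2√113 ≈ 21.26.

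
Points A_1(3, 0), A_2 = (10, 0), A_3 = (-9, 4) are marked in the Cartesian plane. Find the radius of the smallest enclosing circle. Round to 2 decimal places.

Side lengths²: A_1A_2² = 49, A_1A_3² = 160, A_2A_3² = 377.
Since A_2A_3² = 377 ≥ 160 + 49 = 209, the angle opposite A_2A_3 is not acute, so the smallest enclosing circle has A_2A_3 as diameter.
Centre = midpoint of A_2A_3 = (0.5, 2), r² = 377/4 = 94.25.
r = √(94.25) ≈ 9.71.

9.71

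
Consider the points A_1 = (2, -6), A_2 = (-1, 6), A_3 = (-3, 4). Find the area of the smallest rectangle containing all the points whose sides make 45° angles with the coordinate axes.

67.5

In coordinates u = x + y, v = x − y the rectangle is axis-aligned; the map (x,y)→(u,v) scales areas by 2.
u-values: -4, 5, 1; range = 5 − (-4) = 9.
v-values: 8, -7, -7; range = 8 − (-7) = 15.
Area = (9 × 15) / 2 = 67.5.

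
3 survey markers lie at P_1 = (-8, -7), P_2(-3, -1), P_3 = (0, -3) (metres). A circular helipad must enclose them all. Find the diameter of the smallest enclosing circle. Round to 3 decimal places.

8.944

Side lengths²: P_1P_2² = 61, P_1P_3² = 80, P_2P_3² = 13.
Since P_1P_3² = 80 ≥ 61 + 13 = 74, the angle opposite P_1P_3 is not acute, so the smallest enclosing circle has P_1P_3 as diameter.
Centre = midpoint of P_1P_3 = (-4, -5), r² = 80/4 = 20.
Diameter = 2r = 2√20 ≈ 8.944.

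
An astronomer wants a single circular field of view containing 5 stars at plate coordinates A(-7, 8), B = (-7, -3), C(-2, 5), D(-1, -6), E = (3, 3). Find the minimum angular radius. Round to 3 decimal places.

A smallest enclosing disk is always determined by at most three of the input points on its boundary.
The farthest pair is A–D with squared distance 232. The circle on this segment as diameter has centre (-4, 1) and r² = 232/4 = 58.
Check B: distance² to centre = 25 ≤ 58, so it lies inside.
All remaining points lie in this disk, and no smaller disk contains both endpoints, so this is the minimum enclosing circle.
r = √58 ≈ 7.616.

7.616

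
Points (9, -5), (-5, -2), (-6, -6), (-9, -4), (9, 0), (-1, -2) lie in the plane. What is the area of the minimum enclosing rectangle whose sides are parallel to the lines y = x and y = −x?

In coordinates u = x + y, v = x − y the rectangle is axis-aligned; the map (x,y)→(u,v) scales areas by 2.
u-values: 4, -7, -12, -13, 9, -3; range = 9 − (-13) = 22.
v-values: 14, -3, 0, -5, 9, 1; range = 14 − (-5) = 19.
Area = (22 × 19) / 2 = 209.

209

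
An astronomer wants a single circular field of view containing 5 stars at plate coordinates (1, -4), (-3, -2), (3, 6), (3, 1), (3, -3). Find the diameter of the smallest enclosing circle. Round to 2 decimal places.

The minimum enclosing circle of a finite set is fixed by two of the points (as a diameter) or three (as a circumcircle).
The minimum enclosing circle is determined by three boundary points: (1, -4), (-3, -2), (3, 6).
Their circumcentre is (12/11, 13/11) with r² = 3250/121.
The farthest remaining point (3, -3) is at distance² 2557/121 ≤ 3250/121.
Diameter = 2r = 2√(3250/121) ≈ 10.37.

10.37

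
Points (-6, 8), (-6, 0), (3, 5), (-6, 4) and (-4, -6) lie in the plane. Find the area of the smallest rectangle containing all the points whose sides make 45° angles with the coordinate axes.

In coordinates u = x + y, v = x − y the rectangle is axis-aligned; the map (x,y)→(u,v) scales areas by 2.
u-values: 2, -6, 8, -2, -10; range = 8 − (-10) = 18.
v-values: -14, -6, -2, -10, 2; range = 2 − (-14) = 16.
Area = (18 × 16) / 2 = 144.

144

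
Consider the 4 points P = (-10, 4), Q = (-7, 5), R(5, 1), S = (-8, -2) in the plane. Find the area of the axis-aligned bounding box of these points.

x ranges over [-10, 5], width 15.
y ranges over [-2, 5], height 7.
Area = 15 × 7 = 105.

105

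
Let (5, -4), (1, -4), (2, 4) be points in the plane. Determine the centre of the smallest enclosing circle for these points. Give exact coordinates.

Call the three points A, B, C in the order given.
Side lengths²: AB² = 16, AC² = 73, BC² = 65.
Since AC² = 73 < 65 + 16 = 81, the triangle is acute, so the smallest enclosing circle is the circumcircle.
Circumcentre = (3, -0.1875), r² = 18.53515625.
Centre = (3, -0.1875).

(3, -0.1875)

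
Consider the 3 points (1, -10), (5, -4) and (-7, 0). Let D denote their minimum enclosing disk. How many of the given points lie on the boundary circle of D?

Call the three points A, B, C in the order given.
Side lengths²: AB² = 52, AC² = 164, BC² = 160.
Since AC² = 164 < 160 + 52 = 212, the triangle is acute, so the smallest enclosing circle is the circumcircle.
Circumcentre = (-18/11, -43/11), r² = 5330/121.
The points at distance exactly r from the centre are (1, -10), (5, -4), (-7, 0) — 3 points.

3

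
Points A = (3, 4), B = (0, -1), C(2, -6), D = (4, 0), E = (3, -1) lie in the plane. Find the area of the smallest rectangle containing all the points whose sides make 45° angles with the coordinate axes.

49.5

In coordinates u = x + y, v = x − y the rectangle is axis-aligned; the map (x,y)→(u,v) scales areas by 2.
u-values: 7, -1, -4, 4, 2; range = 7 − (-4) = 11.
v-values: -1, 1, 8, 4, 4; range = 8 − (-1) = 9.
Area = (11 × 9) / 2 = 49.5.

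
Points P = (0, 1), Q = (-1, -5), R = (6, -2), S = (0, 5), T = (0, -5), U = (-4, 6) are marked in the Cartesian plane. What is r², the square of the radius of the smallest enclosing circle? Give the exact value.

The minimum enclosing circle is determined by three boundary points: Q, R, U.
Their circumcentre is (19/43, 56/43) with r² = 77285/1849.
The farthest remaining point T is at distance² 73802/1849 ≤ 77285/1849.

77285/1849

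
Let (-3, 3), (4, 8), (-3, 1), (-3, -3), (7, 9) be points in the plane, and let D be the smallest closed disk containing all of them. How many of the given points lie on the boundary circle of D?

2

The minimum enclosing circle of a finite set is fixed by two of the points (as a diameter) or three (as a circumcircle).
The farthest pair is (-3, -3)–(7, 9) with squared distance 244. The circle on this segment as diameter has centre (2, 3) and r² = 244/4 = 61.
Check (-3, 3): distance² to centre = 25 ≤ 61, so it lies inside.
All remaining points lie in this disk, and no smaller disk contains both endpoints, so this is the minimum enclosing circle.
The points at distance exactly r from the centre are (-3, -3), (7, 9) — 2 points.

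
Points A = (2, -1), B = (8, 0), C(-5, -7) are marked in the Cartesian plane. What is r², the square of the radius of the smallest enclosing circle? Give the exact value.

54.5

Side lengths²: AB² = 37, AC² = 85, BC² = 218.
Since BC² = 218 ≥ 85 + 37 = 122, the angle opposite BC is not acute, so the smallest enclosing circle has BC as diameter.
Centre = midpoint of BC = (1.5, -3.5), r² = 218/4 = 54.5.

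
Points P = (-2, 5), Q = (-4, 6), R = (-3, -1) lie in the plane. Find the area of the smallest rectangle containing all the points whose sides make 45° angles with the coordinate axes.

28

In coordinates u = x + y, v = x − y the rectangle is axis-aligned; the map (x,y)→(u,v) scales areas by 2.
u-values: 3, 2, -4; range = 3 − (-4) = 7.
v-values: -7, -10, -2; range = -2 − (-10) = 8.
Area = (7 × 8) / 2 = 28.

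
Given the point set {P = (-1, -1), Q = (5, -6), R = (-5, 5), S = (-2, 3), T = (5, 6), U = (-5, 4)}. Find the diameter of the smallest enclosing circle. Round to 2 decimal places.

14.94

The minimum enclosing circle of a finite set is fixed by two of the points (as a diameter) or three (as a circumcircle).
The minimum enclosing circle is determined by three boundary points: Q, R, T.
Their circumcentre is (0.55, 0) with r² = 55.8025.
The farthest remaining point U is at distance² 46.8025 ≤ 55.8025.
Diameter = 2r = 2√(55.8025) ≈ 14.94.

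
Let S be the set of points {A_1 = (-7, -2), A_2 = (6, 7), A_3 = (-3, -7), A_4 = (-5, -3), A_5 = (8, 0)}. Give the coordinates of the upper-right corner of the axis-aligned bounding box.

x-range [-7, 8], y-range [-7, 7].
The upper-right corner is (8, 7).

(8, 7)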